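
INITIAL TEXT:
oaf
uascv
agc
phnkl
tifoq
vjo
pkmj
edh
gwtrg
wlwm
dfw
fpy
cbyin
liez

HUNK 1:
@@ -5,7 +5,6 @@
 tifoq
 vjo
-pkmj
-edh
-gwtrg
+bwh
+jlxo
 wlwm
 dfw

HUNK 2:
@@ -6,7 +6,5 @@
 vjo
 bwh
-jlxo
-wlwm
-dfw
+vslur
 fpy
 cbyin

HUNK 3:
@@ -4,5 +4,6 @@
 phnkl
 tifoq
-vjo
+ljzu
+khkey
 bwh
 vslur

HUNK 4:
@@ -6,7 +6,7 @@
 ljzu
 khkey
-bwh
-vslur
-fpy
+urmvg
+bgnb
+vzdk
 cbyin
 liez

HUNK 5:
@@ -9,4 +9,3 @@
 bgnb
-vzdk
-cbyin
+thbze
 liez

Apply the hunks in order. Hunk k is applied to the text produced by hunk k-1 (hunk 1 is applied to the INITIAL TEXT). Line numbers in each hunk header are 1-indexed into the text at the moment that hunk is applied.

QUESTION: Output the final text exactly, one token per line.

Answer: oaf
uascv
agc
phnkl
tifoq
ljzu
khkey
urmvg
bgnb
thbze
liez

Derivation:
Hunk 1: at line 5 remove [pkmj,edh,gwtrg] add [bwh,jlxo] -> 13 lines: oaf uascv agc phnkl tifoq vjo bwh jlxo wlwm dfw fpy cbyin liez
Hunk 2: at line 6 remove [jlxo,wlwm,dfw] add [vslur] -> 11 lines: oaf uascv agc phnkl tifoq vjo bwh vslur fpy cbyin liez
Hunk 3: at line 4 remove [vjo] add [ljzu,khkey] -> 12 lines: oaf uascv agc phnkl tifoq ljzu khkey bwh vslur fpy cbyin liez
Hunk 4: at line 6 remove [bwh,vslur,fpy] add [urmvg,bgnb,vzdk] -> 12 lines: oaf uascv agc phnkl tifoq ljzu khkey urmvg bgnb vzdk cbyin liez
Hunk 5: at line 9 remove [vzdk,cbyin] add [thbze] -> 11 lines: oaf uascv agc phnkl tifoq ljzu khkey urmvg bgnb thbze liez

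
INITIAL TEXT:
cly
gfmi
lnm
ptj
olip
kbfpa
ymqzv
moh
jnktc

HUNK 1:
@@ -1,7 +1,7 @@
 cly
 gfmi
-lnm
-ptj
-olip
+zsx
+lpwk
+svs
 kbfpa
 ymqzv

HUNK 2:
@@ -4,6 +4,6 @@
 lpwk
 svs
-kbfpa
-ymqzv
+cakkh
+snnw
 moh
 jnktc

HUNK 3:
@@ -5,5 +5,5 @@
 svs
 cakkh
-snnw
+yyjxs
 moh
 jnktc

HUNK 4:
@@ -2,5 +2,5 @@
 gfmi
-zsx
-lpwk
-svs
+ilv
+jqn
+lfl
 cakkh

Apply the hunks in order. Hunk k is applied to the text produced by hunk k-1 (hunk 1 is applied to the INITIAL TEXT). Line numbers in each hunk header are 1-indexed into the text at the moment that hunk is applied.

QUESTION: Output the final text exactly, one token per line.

Answer: cly
gfmi
ilv
jqn
lfl
cakkh
yyjxs
moh
jnktc

Derivation:
Hunk 1: at line 1 remove [lnm,ptj,olip] add [zsx,lpwk,svs] -> 9 lines: cly gfmi zsx lpwk svs kbfpa ymqzv moh jnktc
Hunk 2: at line 4 remove [kbfpa,ymqzv] add [cakkh,snnw] -> 9 lines: cly gfmi zsx lpwk svs cakkh snnw moh jnktc
Hunk 3: at line 5 remove [snnw] add [yyjxs] -> 9 lines: cly gfmi zsx lpwk svs cakkh yyjxs moh jnktc
Hunk 4: at line 2 remove [zsx,lpwk,svs] add [ilv,jqn,lfl] -> 9 lines: cly gfmi ilv jqn lfl cakkh yyjxs moh jnktc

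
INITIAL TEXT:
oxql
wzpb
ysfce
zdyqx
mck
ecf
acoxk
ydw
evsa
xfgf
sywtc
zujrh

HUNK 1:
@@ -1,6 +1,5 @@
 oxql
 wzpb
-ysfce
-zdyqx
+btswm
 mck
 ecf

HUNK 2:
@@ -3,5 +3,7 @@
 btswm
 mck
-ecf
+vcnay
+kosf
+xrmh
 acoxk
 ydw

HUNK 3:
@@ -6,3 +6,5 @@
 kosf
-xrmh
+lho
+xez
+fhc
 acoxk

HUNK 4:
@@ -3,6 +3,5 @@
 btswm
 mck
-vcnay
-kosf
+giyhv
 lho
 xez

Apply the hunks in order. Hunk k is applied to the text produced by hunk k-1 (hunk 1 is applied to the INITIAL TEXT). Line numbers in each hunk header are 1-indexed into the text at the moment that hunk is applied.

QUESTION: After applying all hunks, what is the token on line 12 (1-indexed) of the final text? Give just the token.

Hunk 1: at line 1 remove [ysfce,zdyqx] add [btswm] -> 11 lines: oxql wzpb btswm mck ecf acoxk ydw evsa xfgf sywtc zujrh
Hunk 2: at line 3 remove [ecf] add [vcnay,kosf,xrmh] -> 13 lines: oxql wzpb btswm mck vcnay kosf xrmh acoxk ydw evsa xfgf sywtc zujrh
Hunk 3: at line 6 remove [xrmh] add [lho,xez,fhc] -> 15 lines: oxql wzpb btswm mck vcnay kosf lho xez fhc acoxk ydw evsa xfgf sywtc zujrh
Hunk 4: at line 3 remove [vcnay,kosf] add [giyhv] -> 14 lines: oxql wzpb btswm mck giyhv lho xez fhc acoxk ydw evsa xfgf sywtc zujrh
Final line 12: xfgf

Answer: xfgf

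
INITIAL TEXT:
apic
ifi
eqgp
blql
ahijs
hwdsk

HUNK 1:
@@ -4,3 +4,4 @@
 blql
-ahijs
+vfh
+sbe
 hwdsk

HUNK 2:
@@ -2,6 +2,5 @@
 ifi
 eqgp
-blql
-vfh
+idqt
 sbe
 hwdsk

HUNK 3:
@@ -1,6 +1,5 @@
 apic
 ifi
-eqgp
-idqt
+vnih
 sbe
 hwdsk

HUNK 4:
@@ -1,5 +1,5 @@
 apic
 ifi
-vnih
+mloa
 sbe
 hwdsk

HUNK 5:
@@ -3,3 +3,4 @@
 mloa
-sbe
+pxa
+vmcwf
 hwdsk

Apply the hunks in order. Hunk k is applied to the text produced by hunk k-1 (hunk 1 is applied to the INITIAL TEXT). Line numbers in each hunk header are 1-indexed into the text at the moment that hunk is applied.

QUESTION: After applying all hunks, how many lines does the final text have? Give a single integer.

Answer: 6

Derivation:
Hunk 1: at line 4 remove [ahijs] add [vfh,sbe] -> 7 lines: apic ifi eqgp blql vfh sbe hwdsk
Hunk 2: at line 2 remove [blql,vfh] add [idqt] -> 6 lines: apic ifi eqgp idqt sbe hwdsk
Hunk 3: at line 1 remove [eqgp,idqt] add [vnih] -> 5 lines: apic ifi vnih sbe hwdsk
Hunk 4: at line 1 remove [vnih] add [mloa] -> 5 lines: apic ifi mloa sbe hwdsk
Hunk 5: at line 3 remove [sbe] add [pxa,vmcwf] -> 6 lines: apic ifi mloa pxa vmcwf hwdsk
Final line count: 6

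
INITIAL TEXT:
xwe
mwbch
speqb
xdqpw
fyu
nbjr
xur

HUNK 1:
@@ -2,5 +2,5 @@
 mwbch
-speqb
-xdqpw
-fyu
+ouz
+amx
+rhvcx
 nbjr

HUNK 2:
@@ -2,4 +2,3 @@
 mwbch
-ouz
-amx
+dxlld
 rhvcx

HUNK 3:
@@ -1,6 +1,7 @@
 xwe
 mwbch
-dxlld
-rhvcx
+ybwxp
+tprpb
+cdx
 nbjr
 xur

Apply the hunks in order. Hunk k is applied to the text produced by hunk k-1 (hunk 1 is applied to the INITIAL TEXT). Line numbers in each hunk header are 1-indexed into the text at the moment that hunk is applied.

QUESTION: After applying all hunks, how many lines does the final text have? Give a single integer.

Answer: 7

Derivation:
Hunk 1: at line 2 remove [speqb,xdqpw,fyu] add [ouz,amx,rhvcx] -> 7 lines: xwe mwbch ouz amx rhvcx nbjr xur
Hunk 2: at line 2 remove [ouz,amx] add [dxlld] -> 6 lines: xwe mwbch dxlld rhvcx nbjr xur
Hunk 3: at line 1 remove [dxlld,rhvcx] add [ybwxp,tprpb,cdx] -> 7 lines: xwe mwbch ybwxp tprpb cdx nbjr xur
Final line count: 7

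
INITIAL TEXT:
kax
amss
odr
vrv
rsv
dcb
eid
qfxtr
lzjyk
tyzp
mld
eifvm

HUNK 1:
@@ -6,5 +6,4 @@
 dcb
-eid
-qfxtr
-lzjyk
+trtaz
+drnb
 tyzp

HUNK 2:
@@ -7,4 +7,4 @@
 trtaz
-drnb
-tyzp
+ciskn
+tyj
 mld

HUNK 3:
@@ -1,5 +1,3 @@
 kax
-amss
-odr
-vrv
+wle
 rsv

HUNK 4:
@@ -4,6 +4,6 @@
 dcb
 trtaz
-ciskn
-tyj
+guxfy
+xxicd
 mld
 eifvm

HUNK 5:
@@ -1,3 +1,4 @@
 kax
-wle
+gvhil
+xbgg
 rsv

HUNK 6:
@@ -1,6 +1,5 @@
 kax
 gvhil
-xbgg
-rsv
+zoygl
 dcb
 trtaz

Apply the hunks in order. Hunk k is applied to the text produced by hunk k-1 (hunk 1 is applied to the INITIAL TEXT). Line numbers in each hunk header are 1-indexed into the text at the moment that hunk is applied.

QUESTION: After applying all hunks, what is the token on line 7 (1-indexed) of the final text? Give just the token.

Answer: xxicd

Derivation:
Hunk 1: at line 6 remove [eid,qfxtr,lzjyk] add [trtaz,drnb] -> 11 lines: kax amss odr vrv rsv dcb trtaz drnb tyzp mld eifvm
Hunk 2: at line 7 remove [drnb,tyzp] add [ciskn,tyj] -> 11 lines: kax amss odr vrv rsv dcb trtaz ciskn tyj mld eifvm
Hunk 3: at line 1 remove [amss,odr,vrv] add [wle] -> 9 lines: kax wle rsv dcb trtaz ciskn tyj mld eifvm
Hunk 4: at line 4 remove [ciskn,tyj] add [guxfy,xxicd] -> 9 lines: kax wle rsv dcb trtaz guxfy xxicd mld eifvm
Hunk 5: at line 1 remove [wle] add [gvhil,xbgg] -> 10 lines: kax gvhil xbgg rsv dcb trtaz guxfy xxicd mld eifvm
Hunk 6: at line 1 remove [xbgg,rsv] add [zoygl] -> 9 lines: kax gvhil zoygl dcb trtaz guxfy xxicd mld eifvm
Final line 7: xxicd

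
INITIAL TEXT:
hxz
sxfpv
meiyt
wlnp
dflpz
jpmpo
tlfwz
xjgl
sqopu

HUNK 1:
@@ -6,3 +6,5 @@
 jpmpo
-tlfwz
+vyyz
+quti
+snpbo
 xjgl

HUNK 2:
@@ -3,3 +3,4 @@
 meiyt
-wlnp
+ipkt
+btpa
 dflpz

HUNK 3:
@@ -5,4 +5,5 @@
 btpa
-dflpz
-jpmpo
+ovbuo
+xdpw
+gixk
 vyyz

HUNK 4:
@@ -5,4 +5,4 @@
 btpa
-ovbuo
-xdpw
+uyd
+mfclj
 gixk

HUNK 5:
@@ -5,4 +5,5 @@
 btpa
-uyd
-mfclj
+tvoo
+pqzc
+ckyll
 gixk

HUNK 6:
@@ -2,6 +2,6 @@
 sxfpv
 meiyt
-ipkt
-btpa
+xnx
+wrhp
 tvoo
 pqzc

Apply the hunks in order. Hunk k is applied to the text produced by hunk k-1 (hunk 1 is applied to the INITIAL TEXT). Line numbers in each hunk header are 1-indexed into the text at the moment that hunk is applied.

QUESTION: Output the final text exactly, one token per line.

Hunk 1: at line 6 remove [tlfwz] add [vyyz,quti,snpbo] -> 11 lines: hxz sxfpv meiyt wlnp dflpz jpmpo vyyz quti snpbo xjgl sqopu
Hunk 2: at line 3 remove [wlnp] add [ipkt,btpa] -> 12 lines: hxz sxfpv meiyt ipkt btpa dflpz jpmpo vyyz quti snpbo xjgl sqopu
Hunk 3: at line 5 remove [dflpz,jpmpo] add [ovbuo,xdpw,gixk] -> 13 lines: hxz sxfpv meiyt ipkt btpa ovbuo xdpw gixk vyyz quti snpbo xjgl sqopu
Hunk 4: at line 5 remove [ovbuo,xdpw] add [uyd,mfclj] -> 13 lines: hxz sxfpv meiyt ipkt btpa uyd mfclj gixk vyyz quti snpbo xjgl sqopu
Hunk 5: at line 5 remove [uyd,mfclj] add [tvoo,pqzc,ckyll] -> 14 lines: hxz sxfpv meiyt ipkt btpa tvoo pqzc ckyll gixk vyyz quti snpbo xjgl sqopu
Hunk 6: at line 2 remove [ipkt,btpa] add [xnx,wrhp] -> 14 lines: hxz sxfpv meiyt xnx wrhp tvoo pqzc ckyll gixk vyyz quti snpbo xjgl sqopu

Answer: hxz
sxfpv
meiyt
xnx
wrhp
tvoo
pqzc
ckyll
gixk
vyyz
quti
snpbo
xjgl
sqopu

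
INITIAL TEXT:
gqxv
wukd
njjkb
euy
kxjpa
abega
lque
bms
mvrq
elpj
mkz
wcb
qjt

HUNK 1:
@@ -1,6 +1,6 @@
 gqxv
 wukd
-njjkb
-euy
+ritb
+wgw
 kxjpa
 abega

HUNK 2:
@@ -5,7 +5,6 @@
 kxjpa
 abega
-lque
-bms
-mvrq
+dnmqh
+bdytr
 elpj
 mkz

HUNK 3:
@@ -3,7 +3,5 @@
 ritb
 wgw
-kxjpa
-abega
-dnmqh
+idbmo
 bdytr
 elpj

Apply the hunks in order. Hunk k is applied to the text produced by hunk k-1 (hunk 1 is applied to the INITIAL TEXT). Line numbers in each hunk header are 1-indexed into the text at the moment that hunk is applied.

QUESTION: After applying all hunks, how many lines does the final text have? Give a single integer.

Hunk 1: at line 1 remove [njjkb,euy] add [ritb,wgw] -> 13 lines: gqxv wukd ritb wgw kxjpa abega lque bms mvrq elpj mkz wcb qjt
Hunk 2: at line 5 remove [lque,bms,mvrq] add [dnmqh,bdytr] -> 12 lines: gqxv wukd ritb wgw kxjpa abega dnmqh bdytr elpj mkz wcb qjt
Hunk 3: at line 3 remove [kxjpa,abega,dnmqh] add [idbmo] -> 10 lines: gqxv wukd ritb wgw idbmo bdytr elpj mkz wcb qjt
Final line count: 10

Answer: 10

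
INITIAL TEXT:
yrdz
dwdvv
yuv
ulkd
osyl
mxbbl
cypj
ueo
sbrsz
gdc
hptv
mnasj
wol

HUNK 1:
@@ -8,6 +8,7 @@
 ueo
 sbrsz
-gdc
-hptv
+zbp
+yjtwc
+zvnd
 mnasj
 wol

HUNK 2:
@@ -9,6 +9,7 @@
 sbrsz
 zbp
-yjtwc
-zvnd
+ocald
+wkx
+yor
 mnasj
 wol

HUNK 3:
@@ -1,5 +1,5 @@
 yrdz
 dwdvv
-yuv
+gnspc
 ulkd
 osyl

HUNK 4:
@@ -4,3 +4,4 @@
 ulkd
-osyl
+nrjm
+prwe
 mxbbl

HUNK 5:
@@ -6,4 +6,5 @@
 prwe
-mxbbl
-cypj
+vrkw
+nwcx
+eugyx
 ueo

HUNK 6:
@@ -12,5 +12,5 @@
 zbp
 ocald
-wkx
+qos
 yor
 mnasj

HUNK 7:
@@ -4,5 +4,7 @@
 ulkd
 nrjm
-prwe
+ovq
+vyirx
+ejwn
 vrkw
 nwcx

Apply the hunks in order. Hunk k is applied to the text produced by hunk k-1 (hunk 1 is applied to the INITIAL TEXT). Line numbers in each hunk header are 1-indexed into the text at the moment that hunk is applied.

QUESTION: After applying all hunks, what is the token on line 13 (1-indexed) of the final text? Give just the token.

Answer: sbrsz

Derivation:
Hunk 1: at line 8 remove [gdc,hptv] add [zbp,yjtwc,zvnd] -> 14 lines: yrdz dwdvv yuv ulkd osyl mxbbl cypj ueo sbrsz zbp yjtwc zvnd mnasj wol
Hunk 2: at line 9 remove [yjtwc,zvnd] add [ocald,wkx,yor] -> 15 lines: yrdz dwdvv yuv ulkd osyl mxbbl cypj ueo sbrsz zbp ocald wkx yor mnasj wol
Hunk 3: at line 1 remove [yuv] add [gnspc] -> 15 lines: yrdz dwdvv gnspc ulkd osyl mxbbl cypj ueo sbrsz zbp ocald wkx yor mnasj wol
Hunk 4: at line 4 remove [osyl] add [nrjm,prwe] -> 16 lines: yrdz dwdvv gnspc ulkd nrjm prwe mxbbl cypj ueo sbrsz zbp ocald wkx yor mnasj wol
Hunk 5: at line 6 remove [mxbbl,cypj] add [vrkw,nwcx,eugyx] -> 17 lines: yrdz dwdvv gnspc ulkd nrjm prwe vrkw nwcx eugyx ueo sbrsz zbp ocald wkx yor mnasj wol
Hunk 6: at line 12 remove [wkx] add [qos] -> 17 lines: yrdz dwdvv gnspc ulkd nrjm prwe vrkw nwcx eugyx ueo sbrsz zbp ocald qos yor mnasj wol
Hunk 7: at line 4 remove [prwe] add [ovq,vyirx,ejwn] -> 19 lines: yrdz dwdvv gnspc ulkd nrjm ovq vyirx ejwn vrkw nwcx eugyx ueo sbrsz zbp ocald qos yor mnasj wol
Final line 13: sbrsz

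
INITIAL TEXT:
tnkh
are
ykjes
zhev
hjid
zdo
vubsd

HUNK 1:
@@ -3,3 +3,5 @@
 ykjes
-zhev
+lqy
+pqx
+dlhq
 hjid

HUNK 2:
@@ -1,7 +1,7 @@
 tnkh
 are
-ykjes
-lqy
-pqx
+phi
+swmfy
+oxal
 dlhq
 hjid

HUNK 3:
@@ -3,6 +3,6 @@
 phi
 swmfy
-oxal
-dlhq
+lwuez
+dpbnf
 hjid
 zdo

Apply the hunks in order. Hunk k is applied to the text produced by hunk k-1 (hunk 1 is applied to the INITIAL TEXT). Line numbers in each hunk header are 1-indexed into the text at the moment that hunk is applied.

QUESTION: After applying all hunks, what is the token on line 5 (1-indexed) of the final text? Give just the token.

Answer: lwuez

Derivation:
Hunk 1: at line 3 remove [zhev] add [lqy,pqx,dlhq] -> 9 lines: tnkh are ykjes lqy pqx dlhq hjid zdo vubsd
Hunk 2: at line 1 remove [ykjes,lqy,pqx] add [phi,swmfy,oxal] -> 9 lines: tnkh are phi swmfy oxal dlhq hjid zdo vubsd
Hunk 3: at line 3 remove [oxal,dlhq] add [lwuez,dpbnf] -> 9 lines: tnkh are phi swmfy lwuez dpbnf hjid zdo vubsd
Final line 5: lwuez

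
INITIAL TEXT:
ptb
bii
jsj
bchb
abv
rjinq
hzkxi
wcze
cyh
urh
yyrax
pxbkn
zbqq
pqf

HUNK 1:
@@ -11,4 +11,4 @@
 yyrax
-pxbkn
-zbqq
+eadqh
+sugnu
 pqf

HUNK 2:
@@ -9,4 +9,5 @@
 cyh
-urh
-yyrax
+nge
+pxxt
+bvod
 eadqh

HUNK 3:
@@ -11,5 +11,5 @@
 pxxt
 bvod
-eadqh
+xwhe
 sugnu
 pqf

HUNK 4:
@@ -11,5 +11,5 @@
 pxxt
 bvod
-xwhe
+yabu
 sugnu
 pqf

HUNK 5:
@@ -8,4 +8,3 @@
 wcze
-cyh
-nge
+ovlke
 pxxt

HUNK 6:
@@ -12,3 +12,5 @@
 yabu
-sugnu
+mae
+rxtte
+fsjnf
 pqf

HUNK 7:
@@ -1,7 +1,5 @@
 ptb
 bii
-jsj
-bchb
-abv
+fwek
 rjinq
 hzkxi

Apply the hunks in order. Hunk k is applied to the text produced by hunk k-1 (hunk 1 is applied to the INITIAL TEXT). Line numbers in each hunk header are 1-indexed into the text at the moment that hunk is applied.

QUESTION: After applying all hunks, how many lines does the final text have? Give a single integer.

Hunk 1: at line 11 remove [pxbkn,zbqq] add [eadqh,sugnu] -> 14 lines: ptb bii jsj bchb abv rjinq hzkxi wcze cyh urh yyrax eadqh sugnu pqf
Hunk 2: at line 9 remove [urh,yyrax] add [nge,pxxt,bvod] -> 15 lines: ptb bii jsj bchb abv rjinq hzkxi wcze cyh nge pxxt bvod eadqh sugnu pqf
Hunk 3: at line 11 remove [eadqh] add [xwhe] -> 15 lines: ptb bii jsj bchb abv rjinq hzkxi wcze cyh nge pxxt bvod xwhe sugnu pqf
Hunk 4: at line 11 remove [xwhe] add [yabu] -> 15 lines: ptb bii jsj bchb abv rjinq hzkxi wcze cyh nge pxxt bvod yabu sugnu pqf
Hunk 5: at line 8 remove [cyh,nge] add [ovlke] -> 14 lines: ptb bii jsj bchb abv rjinq hzkxi wcze ovlke pxxt bvod yabu sugnu pqf
Hunk 6: at line 12 remove [sugnu] add [mae,rxtte,fsjnf] -> 16 lines: ptb bii jsj bchb abv rjinq hzkxi wcze ovlke pxxt bvod yabu mae rxtte fsjnf pqf
Hunk 7: at line 1 remove [jsj,bchb,abv] add [fwek] -> 14 lines: ptb bii fwek rjinq hzkxi wcze ovlke pxxt bvod yabu mae rxtte fsjnf pqf
Final line count: 14

Answer: 14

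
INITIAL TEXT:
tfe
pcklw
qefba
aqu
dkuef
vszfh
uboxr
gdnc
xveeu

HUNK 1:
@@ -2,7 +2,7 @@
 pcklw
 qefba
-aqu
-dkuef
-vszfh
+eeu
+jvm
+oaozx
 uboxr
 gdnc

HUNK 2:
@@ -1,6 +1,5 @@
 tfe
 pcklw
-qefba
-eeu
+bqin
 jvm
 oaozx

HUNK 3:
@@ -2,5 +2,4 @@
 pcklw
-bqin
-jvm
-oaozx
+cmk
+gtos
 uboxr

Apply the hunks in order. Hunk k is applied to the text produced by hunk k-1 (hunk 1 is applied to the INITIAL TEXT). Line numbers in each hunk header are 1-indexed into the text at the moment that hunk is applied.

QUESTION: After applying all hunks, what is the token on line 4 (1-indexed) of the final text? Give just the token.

Hunk 1: at line 2 remove [aqu,dkuef,vszfh] add [eeu,jvm,oaozx] -> 9 lines: tfe pcklw qefba eeu jvm oaozx uboxr gdnc xveeu
Hunk 2: at line 1 remove [qefba,eeu] add [bqin] -> 8 lines: tfe pcklw bqin jvm oaozx uboxr gdnc xveeu
Hunk 3: at line 2 remove [bqin,jvm,oaozx] add [cmk,gtos] -> 7 lines: tfe pcklw cmk gtos uboxr gdnc xveeu
Final line 4: gtos

Answer: gtos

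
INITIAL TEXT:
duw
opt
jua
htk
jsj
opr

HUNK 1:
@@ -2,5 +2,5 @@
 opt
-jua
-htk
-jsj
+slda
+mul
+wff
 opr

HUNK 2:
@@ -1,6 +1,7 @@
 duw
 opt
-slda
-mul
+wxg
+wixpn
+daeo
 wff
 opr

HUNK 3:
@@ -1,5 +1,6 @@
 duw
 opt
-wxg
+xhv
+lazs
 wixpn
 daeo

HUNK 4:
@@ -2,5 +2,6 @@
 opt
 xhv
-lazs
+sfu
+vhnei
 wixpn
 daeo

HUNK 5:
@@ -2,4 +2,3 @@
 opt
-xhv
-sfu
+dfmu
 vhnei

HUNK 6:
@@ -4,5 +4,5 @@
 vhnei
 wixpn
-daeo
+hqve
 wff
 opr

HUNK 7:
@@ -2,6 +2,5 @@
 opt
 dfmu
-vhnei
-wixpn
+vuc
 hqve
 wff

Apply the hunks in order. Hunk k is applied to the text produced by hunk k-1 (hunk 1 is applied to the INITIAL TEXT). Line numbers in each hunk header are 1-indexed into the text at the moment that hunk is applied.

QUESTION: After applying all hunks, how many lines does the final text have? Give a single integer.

Answer: 7

Derivation:
Hunk 1: at line 2 remove [jua,htk,jsj] add [slda,mul,wff] -> 6 lines: duw opt slda mul wff opr
Hunk 2: at line 1 remove [slda,mul] add [wxg,wixpn,daeo] -> 7 lines: duw opt wxg wixpn daeo wff opr
Hunk 3: at line 1 remove [wxg] add [xhv,lazs] -> 8 lines: duw opt xhv lazs wixpn daeo wff opr
Hunk 4: at line 2 remove [lazs] add [sfu,vhnei] -> 9 lines: duw opt xhv sfu vhnei wixpn daeo wff opr
Hunk 5: at line 2 remove [xhv,sfu] add [dfmu] -> 8 lines: duw opt dfmu vhnei wixpn daeo wff opr
Hunk 6: at line 4 remove [daeo] add [hqve] -> 8 lines: duw opt dfmu vhnei wixpn hqve wff opr
Hunk 7: at line 2 remove [vhnei,wixpn] add [vuc] -> 7 lines: duw opt dfmu vuc hqve wff opr
Final line count: 7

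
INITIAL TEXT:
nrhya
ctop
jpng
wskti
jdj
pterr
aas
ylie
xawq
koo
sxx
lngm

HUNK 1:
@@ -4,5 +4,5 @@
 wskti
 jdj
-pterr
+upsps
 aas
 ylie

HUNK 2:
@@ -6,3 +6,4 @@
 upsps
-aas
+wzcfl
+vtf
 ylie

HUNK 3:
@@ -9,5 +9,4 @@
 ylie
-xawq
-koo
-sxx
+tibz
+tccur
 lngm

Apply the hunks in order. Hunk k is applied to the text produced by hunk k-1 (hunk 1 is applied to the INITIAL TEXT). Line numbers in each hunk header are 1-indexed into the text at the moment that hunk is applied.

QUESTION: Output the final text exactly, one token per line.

Answer: nrhya
ctop
jpng
wskti
jdj
upsps
wzcfl
vtf
ylie
tibz
tccur
lngm

Derivation:
Hunk 1: at line 4 remove [pterr] add [upsps] -> 12 lines: nrhya ctop jpng wskti jdj upsps aas ylie xawq koo sxx lngm
Hunk 2: at line 6 remove [aas] add [wzcfl,vtf] -> 13 lines: nrhya ctop jpng wskti jdj upsps wzcfl vtf ylie xawq koo sxx lngm
Hunk 3: at line 9 remove [xawq,koo,sxx] add [tibz,tccur] -> 12 lines: nrhya ctop jpng wskti jdj upsps wzcfl vtf ylie tibz tccur lngm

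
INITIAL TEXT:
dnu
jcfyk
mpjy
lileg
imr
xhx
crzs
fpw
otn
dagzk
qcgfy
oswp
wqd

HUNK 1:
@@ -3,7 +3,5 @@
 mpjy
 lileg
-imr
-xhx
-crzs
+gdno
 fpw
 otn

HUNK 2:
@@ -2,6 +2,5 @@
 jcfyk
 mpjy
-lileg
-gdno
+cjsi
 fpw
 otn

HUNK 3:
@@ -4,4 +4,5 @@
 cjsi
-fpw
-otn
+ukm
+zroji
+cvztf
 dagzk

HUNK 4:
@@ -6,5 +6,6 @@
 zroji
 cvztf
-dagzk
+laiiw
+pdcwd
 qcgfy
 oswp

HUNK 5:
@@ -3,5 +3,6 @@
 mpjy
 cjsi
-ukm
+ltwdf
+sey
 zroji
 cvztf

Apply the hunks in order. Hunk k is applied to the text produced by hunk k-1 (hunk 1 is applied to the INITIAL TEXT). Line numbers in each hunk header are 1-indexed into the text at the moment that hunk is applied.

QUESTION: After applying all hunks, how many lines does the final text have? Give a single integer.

Answer: 13

Derivation:
Hunk 1: at line 3 remove [imr,xhx,crzs] add [gdno] -> 11 lines: dnu jcfyk mpjy lileg gdno fpw otn dagzk qcgfy oswp wqd
Hunk 2: at line 2 remove [lileg,gdno] add [cjsi] -> 10 lines: dnu jcfyk mpjy cjsi fpw otn dagzk qcgfy oswp wqd
Hunk 3: at line 4 remove [fpw,otn] add [ukm,zroji,cvztf] -> 11 lines: dnu jcfyk mpjy cjsi ukm zroji cvztf dagzk qcgfy oswp wqd
Hunk 4: at line 6 remove [dagzk] add [laiiw,pdcwd] -> 12 lines: dnu jcfyk mpjy cjsi ukm zroji cvztf laiiw pdcwd qcgfy oswp wqd
Hunk 5: at line 3 remove [ukm] add [ltwdf,sey] -> 13 lines: dnu jcfyk mpjy cjsi ltwdf sey zroji cvztf laiiw pdcwd qcgfy oswp wqd
Final line count: 13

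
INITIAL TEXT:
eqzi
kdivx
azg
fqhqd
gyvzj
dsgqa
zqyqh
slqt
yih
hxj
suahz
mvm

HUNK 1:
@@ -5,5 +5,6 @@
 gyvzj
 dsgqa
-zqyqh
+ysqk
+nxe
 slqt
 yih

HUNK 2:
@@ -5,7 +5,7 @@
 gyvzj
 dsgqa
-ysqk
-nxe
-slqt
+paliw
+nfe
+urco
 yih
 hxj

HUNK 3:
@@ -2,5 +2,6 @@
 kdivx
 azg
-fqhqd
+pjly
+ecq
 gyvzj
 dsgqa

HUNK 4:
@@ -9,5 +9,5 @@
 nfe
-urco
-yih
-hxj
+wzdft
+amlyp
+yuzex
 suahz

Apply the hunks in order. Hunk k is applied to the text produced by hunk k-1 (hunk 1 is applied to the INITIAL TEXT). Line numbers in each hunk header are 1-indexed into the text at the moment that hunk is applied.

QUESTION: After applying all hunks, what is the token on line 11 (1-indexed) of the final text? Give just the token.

Hunk 1: at line 5 remove [zqyqh] add [ysqk,nxe] -> 13 lines: eqzi kdivx azg fqhqd gyvzj dsgqa ysqk nxe slqt yih hxj suahz mvm
Hunk 2: at line 5 remove [ysqk,nxe,slqt] add [paliw,nfe,urco] -> 13 lines: eqzi kdivx azg fqhqd gyvzj dsgqa paliw nfe urco yih hxj suahz mvm
Hunk 3: at line 2 remove [fqhqd] add [pjly,ecq] -> 14 lines: eqzi kdivx azg pjly ecq gyvzj dsgqa paliw nfe urco yih hxj suahz mvm
Hunk 4: at line 9 remove [urco,yih,hxj] add [wzdft,amlyp,yuzex] -> 14 lines: eqzi kdivx azg pjly ecq gyvzj dsgqa paliw nfe wzdft amlyp yuzex suahz mvm
Final line 11: amlyp

Answer: amlyp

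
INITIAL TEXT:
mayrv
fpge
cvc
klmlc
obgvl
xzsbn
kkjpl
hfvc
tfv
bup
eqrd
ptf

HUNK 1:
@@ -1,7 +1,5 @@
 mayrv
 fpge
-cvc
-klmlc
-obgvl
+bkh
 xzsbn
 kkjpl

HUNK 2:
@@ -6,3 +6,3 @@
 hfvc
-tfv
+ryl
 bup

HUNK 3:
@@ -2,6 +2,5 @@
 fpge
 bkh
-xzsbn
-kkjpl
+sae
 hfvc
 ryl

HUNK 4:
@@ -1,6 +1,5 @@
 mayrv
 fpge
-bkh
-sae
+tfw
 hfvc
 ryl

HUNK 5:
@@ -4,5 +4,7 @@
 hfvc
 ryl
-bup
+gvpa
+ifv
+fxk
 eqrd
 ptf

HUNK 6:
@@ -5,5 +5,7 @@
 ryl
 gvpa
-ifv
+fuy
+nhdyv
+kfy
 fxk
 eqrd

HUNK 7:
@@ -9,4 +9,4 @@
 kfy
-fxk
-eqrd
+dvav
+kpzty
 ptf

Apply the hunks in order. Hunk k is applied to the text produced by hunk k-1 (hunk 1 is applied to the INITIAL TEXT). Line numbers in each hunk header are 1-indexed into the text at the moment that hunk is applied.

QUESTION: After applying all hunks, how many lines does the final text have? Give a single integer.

Hunk 1: at line 1 remove [cvc,klmlc,obgvl] add [bkh] -> 10 lines: mayrv fpge bkh xzsbn kkjpl hfvc tfv bup eqrd ptf
Hunk 2: at line 6 remove [tfv] add [ryl] -> 10 lines: mayrv fpge bkh xzsbn kkjpl hfvc ryl bup eqrd ptf
Hunk 3: at line 2 remove [xzsbn,kkjpl] add [sae] -> 9 lines: mayrv fpge bkh sae hfvc ryl bup eqrd ptf
Hunk 4: at line 1 remove [bkh,sae] add [tfw] -> 8 lines: mayrv fpge tfw hfvc ryl bup eqrd ptf
Hunk 5: at line 4 remove [bup] add [gvpa,ifv,fxk] -> 10 lines: mayrv fpge tfw hfvc ryl gvpa ifv fxk eqrd ptf
Hunk 6: at line 5 remove [ifv] add [fuy,nhdyv,kfy] -> 12 lines: mayrv fpge tfw hfvc ryl gvpa fuy nhdyv kfy fxk eqrd ptf
Hunk 7: at line 9 remove [fxk,eqrd] add [dvav,kpzty] -> 12 lines: mayrv fpge tfw hfvc ryl gvpa fuy nhdyv kfy dvav kpzty ptf
Final line count: 12

Answer: 12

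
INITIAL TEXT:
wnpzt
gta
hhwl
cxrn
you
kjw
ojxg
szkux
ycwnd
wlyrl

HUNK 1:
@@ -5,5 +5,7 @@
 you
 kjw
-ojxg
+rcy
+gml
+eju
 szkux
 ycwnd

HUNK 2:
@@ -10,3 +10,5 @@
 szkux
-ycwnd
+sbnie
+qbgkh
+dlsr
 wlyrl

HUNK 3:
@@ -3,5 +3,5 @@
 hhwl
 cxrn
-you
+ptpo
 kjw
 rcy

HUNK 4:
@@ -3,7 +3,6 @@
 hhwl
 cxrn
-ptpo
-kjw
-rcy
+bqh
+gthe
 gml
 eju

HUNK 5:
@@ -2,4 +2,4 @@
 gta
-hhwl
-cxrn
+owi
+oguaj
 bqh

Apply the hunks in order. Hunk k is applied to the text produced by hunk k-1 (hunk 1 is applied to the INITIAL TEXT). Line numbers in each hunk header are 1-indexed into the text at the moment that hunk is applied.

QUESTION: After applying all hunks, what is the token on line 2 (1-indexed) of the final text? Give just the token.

Hunk 1: at line 5 remove [ojxg] add [rcy,gml,eju] -> 12 lines: wnpzt gta hhwl cxrn you kjw rcy gml eju szkux ycwnd wlyrl
Hunk 2: at line 10 remove [ycwnd] add [sbnie,qbgkh,dlsr] -> 14 lines: wnpzt gta hhwl cxrn you kjw rcy gml eju szkux sbnie qbgkh dlsr wlyrl
Hunk 3: at line 3 remove [you] add [ptpo] -> 14 lines: wnpzt gta hhwl cxrn ptpo kjw rcy gml eju szkux sbnie qbgkh dlsr wlyrl
Hunk 4: at line 3 remove [ptpo,kjw,rcy] add [bqh,gthe] -> 13 lines: wnpzt gta hhwl cxrn bqh gthe gml eju szkux sbnie qbgkh dlsr wlyrl
Hunk 5: at line 2 remove [hhwl,cxrn] add [owi,oguaj] -> 13 lines: wnpzt gta owi oguaj bqh gthe gml eju szkux sbnie qbgkh dlsr wlyrl
Final line 2: gta

Answer: gta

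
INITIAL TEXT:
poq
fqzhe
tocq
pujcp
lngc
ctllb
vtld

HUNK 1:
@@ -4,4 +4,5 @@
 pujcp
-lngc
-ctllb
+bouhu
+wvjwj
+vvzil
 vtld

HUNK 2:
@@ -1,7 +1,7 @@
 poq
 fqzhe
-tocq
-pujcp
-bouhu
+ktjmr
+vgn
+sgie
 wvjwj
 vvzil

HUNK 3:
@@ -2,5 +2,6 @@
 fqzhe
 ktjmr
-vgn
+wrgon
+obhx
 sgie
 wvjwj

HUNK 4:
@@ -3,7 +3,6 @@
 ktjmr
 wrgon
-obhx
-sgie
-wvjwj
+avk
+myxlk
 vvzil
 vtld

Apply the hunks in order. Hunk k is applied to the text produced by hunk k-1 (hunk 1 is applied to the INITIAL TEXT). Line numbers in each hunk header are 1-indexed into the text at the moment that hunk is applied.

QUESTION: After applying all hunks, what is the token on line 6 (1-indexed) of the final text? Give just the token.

Hunk 1: at line 4 remove [lngc,ctllb] add [bouhu,wvjwj,vvzil] -> 8 lines: poq fqzhe tocq pujcp bouhu wvjwj vvzil vtld
Hunk 2: at line 1 remove [tocq,pujcp,bouhu] add [ktjmr,vgn,sgie] -> 8 lines: poq fqzhe ktjmr vgn sgie wvjwj vvzil vtld
Hunk 3: at line 2 remove [vgn] add [wrgon,obhx] -> 9 lines: poq fqzhe ktjmr wrgon obhx sgie wvjwj vvzil vtld
Hunk 4: at line 3 remove [obhx,sgie,wvjwj] add [avk,myxlk] -> 8 lines: poq fqzhe ktjmr wrgon avk myxlk vvzil vtld
Final line 6: myxlk

Answer: myxlk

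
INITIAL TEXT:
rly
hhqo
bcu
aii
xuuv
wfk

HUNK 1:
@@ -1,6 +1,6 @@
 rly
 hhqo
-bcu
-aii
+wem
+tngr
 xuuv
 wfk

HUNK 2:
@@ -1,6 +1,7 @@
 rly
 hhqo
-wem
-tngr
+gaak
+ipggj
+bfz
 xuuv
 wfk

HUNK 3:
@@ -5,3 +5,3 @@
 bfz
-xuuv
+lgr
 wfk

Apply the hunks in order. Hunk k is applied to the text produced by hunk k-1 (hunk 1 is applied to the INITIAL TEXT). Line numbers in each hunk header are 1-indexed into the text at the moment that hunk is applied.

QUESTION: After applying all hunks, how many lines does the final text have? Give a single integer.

Answer: 7

Derivation:
Hunk 1: at line 1 remove [bcu,aii] add [wem,tngr] -> 6 lines: rly hhqo wem tngr xuuv wfk
Hunk 2: at line 1 remove [wem,tngr] add [gaak,ipggj,bfz] -> 7 lines: rly hhqo gaak ipggj bfz xuuv wfk
Hunk 3: at line 5 remove [xuuv] add [lgr] -> 7 lines: rly hhqo gaak ipggj bfz lgr wfk
Final line count: 7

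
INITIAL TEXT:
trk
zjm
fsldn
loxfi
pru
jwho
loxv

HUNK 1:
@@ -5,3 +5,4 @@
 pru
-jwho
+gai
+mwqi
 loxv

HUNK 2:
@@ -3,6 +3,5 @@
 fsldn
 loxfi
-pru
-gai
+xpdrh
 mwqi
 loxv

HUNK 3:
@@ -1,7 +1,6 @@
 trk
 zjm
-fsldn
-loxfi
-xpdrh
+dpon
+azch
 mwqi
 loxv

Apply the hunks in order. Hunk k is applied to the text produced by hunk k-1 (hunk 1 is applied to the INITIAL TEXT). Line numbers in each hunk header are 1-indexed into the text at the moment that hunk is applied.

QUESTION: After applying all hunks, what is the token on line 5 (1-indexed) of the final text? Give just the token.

Answer: mwqi

Derivation:
Hunk 1: at line 5 remove [jwho] add [gai,mwqi] -> 8 lines: trk zjm fsldn loxfi pru gai mwqi loxv
Hunk 2: at line 3 remove [pru,gai] add [xpdrh] -> 7 lines: trk zjm fsldn loxfi xpdrh mwqi loxv
Hunk 3: at line 1 remove [fsldn,loxfi,xpdrh] add [dpon,azch] -> 6 lines: trk zjm dpon azch mwqi loxv
Final line 5: mwqi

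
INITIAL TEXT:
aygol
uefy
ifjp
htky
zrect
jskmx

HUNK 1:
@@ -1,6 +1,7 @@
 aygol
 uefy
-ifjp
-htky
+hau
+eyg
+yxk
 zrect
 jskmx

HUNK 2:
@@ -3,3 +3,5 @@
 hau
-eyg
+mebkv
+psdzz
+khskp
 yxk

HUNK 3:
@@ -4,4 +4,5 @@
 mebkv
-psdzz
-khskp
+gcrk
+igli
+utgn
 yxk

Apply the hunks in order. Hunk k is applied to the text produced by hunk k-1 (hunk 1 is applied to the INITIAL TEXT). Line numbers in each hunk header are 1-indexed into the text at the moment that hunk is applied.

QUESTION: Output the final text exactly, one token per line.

Hunk 1: at line 1 remove [ifjp,htky] add [hau,eyg,yxk] -> 7 lines: aygol uefy hau eyg yxk zrect jskmx
Hunk 2: at line 3 remove [eyg] add [mebkv,psdzz,khskp] -> 9 lines: aygol uefy hau mebkv psdzz khskp yxk zrect jskmx
Hunk 3: at line 4 remove [psdzz,khskp] add [gcrk,igli,utgn] -> 10 lines: aygol uefy hau mebkv gcrk igli utgn yxk zrect jskmx

Answer: aygol
uefy
hau
mebkv
gcrk
igli
utgn
yxk
zrect
jskmx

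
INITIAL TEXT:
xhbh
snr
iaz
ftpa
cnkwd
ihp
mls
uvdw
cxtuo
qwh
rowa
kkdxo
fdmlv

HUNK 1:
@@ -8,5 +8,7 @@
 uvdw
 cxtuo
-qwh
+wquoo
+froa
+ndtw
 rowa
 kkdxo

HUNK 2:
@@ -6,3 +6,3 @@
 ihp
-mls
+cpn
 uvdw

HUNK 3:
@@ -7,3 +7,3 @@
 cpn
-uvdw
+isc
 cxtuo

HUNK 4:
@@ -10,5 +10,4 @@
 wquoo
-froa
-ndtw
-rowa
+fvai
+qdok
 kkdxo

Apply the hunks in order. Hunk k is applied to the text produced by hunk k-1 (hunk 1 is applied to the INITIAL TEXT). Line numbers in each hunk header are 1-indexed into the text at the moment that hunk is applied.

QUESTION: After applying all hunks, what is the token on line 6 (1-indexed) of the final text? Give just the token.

Answer: ihp

Derivation:
Hunk 1: at line 8 remove [qwh] add [wquoo,froa,ndtw] -> 15 lines: xhbh snr iaz ftpa cnkwd ihp mls uvdw cxtuo wquoo froa ndtw rowa kkdxo fdmlv
Hunk 2: at line 6 remove [mls] add [cpn] -> 15 lines: xhbh snr iaz ftpa cnkwd ihp cpn uvdw cxtuo wquoo froa ndtw rowa kkdxo fdmlv
Hunk 3: at line 7 remove [uvdw] add [isc] -> 15 lines: xhbh snr iaz ftpa cnkwd ihp cpn isc cxtuo wquoo froa ndtw rowa kkdxo fdmlv
Hunk 4: at line 10 remove [froa,ndtw,rowa] add [fvai,qdok] -> 14 lines: xhbh snr iaz ftpa cnkwd ihp cpn isc cxtuo wquoo fvai qdok kkdxo fdmlv
Final line 6: ihp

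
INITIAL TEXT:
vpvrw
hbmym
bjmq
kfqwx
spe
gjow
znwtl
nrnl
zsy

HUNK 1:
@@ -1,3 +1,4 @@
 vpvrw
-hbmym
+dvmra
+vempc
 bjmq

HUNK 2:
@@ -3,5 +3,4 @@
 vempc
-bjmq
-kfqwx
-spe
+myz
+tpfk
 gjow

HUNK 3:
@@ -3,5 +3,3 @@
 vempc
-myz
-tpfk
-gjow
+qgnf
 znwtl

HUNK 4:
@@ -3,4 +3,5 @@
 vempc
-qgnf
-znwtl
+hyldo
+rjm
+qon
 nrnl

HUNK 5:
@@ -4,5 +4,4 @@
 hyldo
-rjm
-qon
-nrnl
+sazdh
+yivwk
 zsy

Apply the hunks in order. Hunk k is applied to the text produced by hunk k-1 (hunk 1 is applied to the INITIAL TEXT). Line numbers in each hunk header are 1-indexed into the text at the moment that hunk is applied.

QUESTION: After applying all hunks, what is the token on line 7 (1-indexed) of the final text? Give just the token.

Answer: zsy

Derivation:
Hunk 1: at line 1 remove [hbmym] add [dvmra,vempc] -> 10 lines: vpvrw dvmra vempc bjmq kfqwx spe gjow znwtl nrnl zsy
Hunk 2: at line 3 remove [bjmq,kfqwx,spe] add [myz,tpfk] -> 9 lines: vpvrw dvmra vempc myz tpfk gjow znwtl nrnl zsy
Hunk 3: at line 3 remove [myz,tpfk,gjow] add [qgnf] -> 7 lines: vpvrw dvmra vempc qgnf znwtl nrnl zsy
Hunk 4: at line 3 remove [qgnf,znwtl] add [hyldo,rjm,qon] -> 8 lines: vpvrw dvmra vempc hyldo rjm qon nrnl zsy
Hunk 5: at line 4 remove [rjm,qon,nrnl] add [sazdh,yivwk] -> 7 lines: vpvrw dvmra vempc hyldo sazdh yivwk zsy
Final line 7: zsy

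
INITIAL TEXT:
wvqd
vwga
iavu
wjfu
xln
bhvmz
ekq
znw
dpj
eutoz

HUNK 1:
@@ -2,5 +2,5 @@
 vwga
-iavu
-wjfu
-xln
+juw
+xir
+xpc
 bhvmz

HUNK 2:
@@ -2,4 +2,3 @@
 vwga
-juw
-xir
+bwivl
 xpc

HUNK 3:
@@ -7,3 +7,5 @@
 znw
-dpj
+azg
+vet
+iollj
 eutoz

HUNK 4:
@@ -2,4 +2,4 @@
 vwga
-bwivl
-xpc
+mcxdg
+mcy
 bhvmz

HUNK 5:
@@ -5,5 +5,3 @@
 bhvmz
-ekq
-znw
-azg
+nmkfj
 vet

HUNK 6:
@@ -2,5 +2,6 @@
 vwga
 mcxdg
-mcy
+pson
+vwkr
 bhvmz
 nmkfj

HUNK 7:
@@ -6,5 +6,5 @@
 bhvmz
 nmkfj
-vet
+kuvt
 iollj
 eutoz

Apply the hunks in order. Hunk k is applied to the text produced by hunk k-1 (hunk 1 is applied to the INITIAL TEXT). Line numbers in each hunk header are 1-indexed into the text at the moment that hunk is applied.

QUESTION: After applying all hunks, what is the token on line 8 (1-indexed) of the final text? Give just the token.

Hunk 1: at line 2 remove [iavu,wjfu,xln] add [juw,xir,xpc] -> 10 lines: wvqd vwga juw xir xpc bhvmz ekq znw dpj eutoz
Hunk 2: at line 2 remove [juw,xir] add [bwivl] -> 9 lines: wvqd vwga bwivl xpc bhvmz ekq znw dpj eutoz
Hunk 3: at line 7 remove [dpj] add [azg,vet,iollj] -> 11 lines: wvqd vwga bwivl xpc bhvmz ekq znw azg vet iollj eutoz
Hunk 4: at line 2 remove [bwivl,xpc] add [mcxdg,mcy] -> 11 lines: wvqd vwga mcxdg mcy bhvmz ekq znw azg vet iollj eutoz
Hunk 5: at line 5 remove [ekq,znw,azg] add [nmkfj] -> 9 lines: wvqd vwga mcxdg mcy bhvmz nmkfj vet iollj eutoz
Hunk 6: at line 2 remove [mcy] add [pson,vwkr] -> 10 lines: wvqd vwga mcxdg pson vwkr bhvmz nmkfj vet iollj eutoz
Hunk 7: at line 6 remove [vet] add [kuvt] -> 10 lines: wvqd vwga mcxdg pson vwkr bhvmz nmkfj kuvt iollj eutoz
Final line 8: kuvt

Answer: kuvt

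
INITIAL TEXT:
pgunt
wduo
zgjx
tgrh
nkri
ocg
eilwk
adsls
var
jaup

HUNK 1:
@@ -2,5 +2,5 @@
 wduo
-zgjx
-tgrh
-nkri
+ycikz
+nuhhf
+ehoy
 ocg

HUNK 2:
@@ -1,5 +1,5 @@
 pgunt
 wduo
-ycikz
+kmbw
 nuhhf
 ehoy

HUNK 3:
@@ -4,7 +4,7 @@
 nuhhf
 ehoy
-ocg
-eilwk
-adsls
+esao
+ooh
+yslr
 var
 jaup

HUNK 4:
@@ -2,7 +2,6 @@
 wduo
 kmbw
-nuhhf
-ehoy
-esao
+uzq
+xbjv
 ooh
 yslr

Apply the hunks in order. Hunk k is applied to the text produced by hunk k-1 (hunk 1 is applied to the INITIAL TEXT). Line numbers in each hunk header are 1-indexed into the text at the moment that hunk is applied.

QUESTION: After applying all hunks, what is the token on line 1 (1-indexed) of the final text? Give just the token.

Answer: pgunt

Derivation:
Hunk 1: at line 2 remove [zgjx,tgrh,nkri] add [ycikz,nuhhf,ehoy] -> 10 lines: pgunt wduo ycikz nuhhf ehoy ocg eilwk adsls var jaup
Hunk 2: at line 1 remove [ycikz] add [kmbw] -> 10 lines: pgunt wduo kmbw nuhhf ehoy ocg eilwk adsls var jaup
Hunk 3: at line 4 remove [ocg,eilwk,adsls] add [esao,ooh,yslr] -> 10 lines: pgunt wduo kmbw nuhhf ehoy esao ooh yslr var jaup
Hunk 4: at line 2 remove [nuhhf,ehoy,esao] add [uzq,xbjv] -> 9 lines: pgunt wduo kmbw uzq xbjv ooh yslr var jaup
Final line 1: pgunt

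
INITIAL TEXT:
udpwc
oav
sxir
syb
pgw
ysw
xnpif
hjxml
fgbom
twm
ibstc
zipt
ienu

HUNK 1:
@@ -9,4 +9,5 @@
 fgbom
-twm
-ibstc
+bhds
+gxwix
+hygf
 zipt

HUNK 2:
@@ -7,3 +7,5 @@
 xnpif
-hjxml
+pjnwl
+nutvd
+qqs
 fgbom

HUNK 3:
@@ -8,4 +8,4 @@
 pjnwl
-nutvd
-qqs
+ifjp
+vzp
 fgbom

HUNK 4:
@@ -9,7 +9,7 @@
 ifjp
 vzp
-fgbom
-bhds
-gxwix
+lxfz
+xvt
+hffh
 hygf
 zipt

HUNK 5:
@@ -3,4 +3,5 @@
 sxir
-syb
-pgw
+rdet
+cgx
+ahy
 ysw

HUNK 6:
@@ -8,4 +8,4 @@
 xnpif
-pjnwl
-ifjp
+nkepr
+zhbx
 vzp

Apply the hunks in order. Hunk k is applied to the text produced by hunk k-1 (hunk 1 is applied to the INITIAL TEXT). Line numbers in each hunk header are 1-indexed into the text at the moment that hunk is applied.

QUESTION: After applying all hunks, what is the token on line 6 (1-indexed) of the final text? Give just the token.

Hunk 1: at line 9 remove [twm,ibstc] add [bhds,gxwix,hygf] -> 14 lines: udpwc oav sxir syb pgw ysw xnpif hjxml fgbom bhds gxwix hygf zipt ienu
Hunk 2: at line 7 remove [hjxml] add [pjnwl,nutvd,qqs] -> 16 lines: udpwc oav sxir syb pgw ysw xnpif pjnwl nutvd qqs fgbom bhds gxwix hygf zipt ienu
Hunk 3: at line 8 remove [nutvd,qqs] add [ifjp,vzp] -> 16 lines: udpwc oav sxir syb pgw ysw xnpif pjnwl ifjp vzp fgbom bhds gxwix hygf zipt ienu
Hunk 4: at line 9 remove [fgbom,bhds,gxwix] add [lxfz,xvt,hffh] -> 16 lines: udpwc oav sxir syb pgw ysw xnpif pjnwl ifjp vzp lxfz xvt hffh hygf zipt ienu
Hunk 5: at line 3 remove [syb,pgw] add [rdet,cgx,ahy] -> 17 lines: udpwc oav sxir rdet cgx ahy ysw xnpif pjnwl ifjp vzp lxfz xvt hffh hygf zipt ienu
Hunk 6: at line 8 remove [pjnwl,ifjp] add [nkepr,zhbx] -> 17 lines: udpwc oav sxir rdet cgx ahy ysw xnpif nkepr zhbx vzp lxfz xvt hffh hygf zipt ienu
Final line 6: ahy

Answer: ahy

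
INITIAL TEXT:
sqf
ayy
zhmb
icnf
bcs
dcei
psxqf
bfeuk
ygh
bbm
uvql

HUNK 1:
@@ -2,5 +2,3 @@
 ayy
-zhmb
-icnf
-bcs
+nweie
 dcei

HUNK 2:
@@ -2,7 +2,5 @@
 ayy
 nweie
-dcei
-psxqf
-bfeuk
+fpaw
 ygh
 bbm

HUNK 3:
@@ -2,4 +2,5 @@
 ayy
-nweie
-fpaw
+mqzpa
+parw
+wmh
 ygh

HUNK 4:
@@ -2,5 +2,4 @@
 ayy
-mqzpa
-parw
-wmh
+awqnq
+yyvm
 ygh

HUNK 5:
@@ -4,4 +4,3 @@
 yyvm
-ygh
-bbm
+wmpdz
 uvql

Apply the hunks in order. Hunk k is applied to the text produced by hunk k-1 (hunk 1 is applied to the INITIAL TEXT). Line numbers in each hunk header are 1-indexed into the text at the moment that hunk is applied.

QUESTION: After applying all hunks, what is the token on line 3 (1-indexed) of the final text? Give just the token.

Hunk 1: at line 2 remove [zhmb,icnf,bcs] add [nweie] -> 9 lines: sqf ayy nweie dcei psxqf bfeuk ygh bbm uvql
Hunk 2: at line 2 remove [dcei,psxqf,bfeuk] add [fpaw] -> 7 lines: sqf ayy nweie fpaw ygh bbm uvql
Hunk 3: at line 2 remove [nweie,fpaw] add [mqzpa,parw,wmh] -> 8 lines: sqf ayy mqzpa parw wmh ygh bbm uvql
Hunk 4: at line 2 remove [mqzpa,parw,wmh] add [awqnq,yyvm] -> 7 lines: sqf ayy awqnq yyvm ygh bbm uvql
Hunk 5: at line 4 remove [ygh,bbm] add [wmpdz] -> 6 lines: sqf ayy awqnq yyvm wmpdz uvql
Final line 3: awqnq

Answer: awqnq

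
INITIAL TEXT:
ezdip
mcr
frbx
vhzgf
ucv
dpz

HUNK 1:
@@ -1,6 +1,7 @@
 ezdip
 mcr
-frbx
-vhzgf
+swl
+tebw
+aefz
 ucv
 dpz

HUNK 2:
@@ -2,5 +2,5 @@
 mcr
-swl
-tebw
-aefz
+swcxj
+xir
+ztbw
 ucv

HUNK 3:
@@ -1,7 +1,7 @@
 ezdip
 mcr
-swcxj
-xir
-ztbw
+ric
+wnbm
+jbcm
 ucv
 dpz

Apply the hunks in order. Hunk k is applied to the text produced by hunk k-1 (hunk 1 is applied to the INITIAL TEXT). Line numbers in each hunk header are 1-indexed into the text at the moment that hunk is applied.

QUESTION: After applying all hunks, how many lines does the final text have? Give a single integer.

Hunk 1: at line 1 remove [frbx,vhzgf] add [swl,tebw,aefz] -> 7 lines: ezdip mcr swl tebw aefz ucv dpz
Hunk 2: at line 2 remove [swl,tebw,aefz] add [swcxj,xir,ztbw] -> 7 lines: ezdip mcr swcxj xir ztbw ucv dpz
Hunk 3: at line 1 remove [swcxj,xir,ztbw] add [ric,wnbm,jbcm] -> 7 lines: ezdip mcr ric wnbm jbcm ucv dpz
Final line count: 7

Answer: 7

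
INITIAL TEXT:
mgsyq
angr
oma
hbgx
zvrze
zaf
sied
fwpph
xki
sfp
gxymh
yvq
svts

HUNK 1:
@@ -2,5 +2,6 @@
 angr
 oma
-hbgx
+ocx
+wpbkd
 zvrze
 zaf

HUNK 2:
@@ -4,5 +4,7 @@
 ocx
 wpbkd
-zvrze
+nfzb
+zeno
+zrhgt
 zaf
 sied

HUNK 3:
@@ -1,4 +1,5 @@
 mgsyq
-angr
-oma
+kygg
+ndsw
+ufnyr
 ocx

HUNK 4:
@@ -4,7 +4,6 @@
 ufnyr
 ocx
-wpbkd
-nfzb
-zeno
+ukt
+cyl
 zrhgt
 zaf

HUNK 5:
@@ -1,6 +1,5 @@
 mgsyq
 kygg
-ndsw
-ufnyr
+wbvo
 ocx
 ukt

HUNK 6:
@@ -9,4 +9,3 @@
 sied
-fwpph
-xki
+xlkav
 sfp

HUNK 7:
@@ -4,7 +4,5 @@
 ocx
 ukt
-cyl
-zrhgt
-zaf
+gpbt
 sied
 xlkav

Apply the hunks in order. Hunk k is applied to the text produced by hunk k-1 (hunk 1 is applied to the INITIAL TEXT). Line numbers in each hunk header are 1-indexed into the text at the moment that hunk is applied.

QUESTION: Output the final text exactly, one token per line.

Hunk 1: at line 2 remove [hbgx] add [ocx,wpbkd] -> 14 lines: mgsyq angr oma ocx wpbkd zvrze zaf sied fwpph xki sfp gxymh yvq svts
Hunk 2: at line 4 remove [zvrze] add [nfzb,zeno,zrhgt] -> 16 lines: mgsyq angr oma ocx wpbkd nfzb zeno zrhgt zaf sied fwpph xki sfp gxymh yvq svts
Hunk 3: at line 1 remove [angr,oma] add [kygg,ndsw,ufnyr] -> 17 lines: mgsyq kygg ndsw ufnyr ocx wpbkd nfzb zeno zrhgt zaf sied fwpph xki sfp gxymh yvq svts
Hunk 4: at line 4 remove [wpbkd,nfzb,zeno] add [ukt,cyl] -> 16 lines: mgsyq kygg ndsw ufnyr ocx ukt cyl zrhgt zaf sied fwpph xki sfp gxymh yvq svts
Hunk 5: at line 1 remove [ndsw,ufnyr] add [wbvo] -> 15 lines: mgsyq kygg wbvo ocx ukt cyl zrhgt zaf sied fwpph xki sfp gxymh yvq svts
Hunk 6: at line 9 remove [fwpph,xki] add [xlkav] -> 14 lines: mgsyq kygg wbvo ocx ukt cyl zrhgt zaf sied xlkav sfp gxymh yvq svts
Hunk 7: at line 4 remove [cyl,zrhgt,zaf] add [gpbt] -> 12 lines: mgsyq kygg wbvo ocx ukt gpbt sied xlkav sfp gxymh yvq svts

Answer: mgsyq
kygg
wbvo
ocx
ukt
gpbt
sied
xlkav
sfp
gxymh
yvq
svts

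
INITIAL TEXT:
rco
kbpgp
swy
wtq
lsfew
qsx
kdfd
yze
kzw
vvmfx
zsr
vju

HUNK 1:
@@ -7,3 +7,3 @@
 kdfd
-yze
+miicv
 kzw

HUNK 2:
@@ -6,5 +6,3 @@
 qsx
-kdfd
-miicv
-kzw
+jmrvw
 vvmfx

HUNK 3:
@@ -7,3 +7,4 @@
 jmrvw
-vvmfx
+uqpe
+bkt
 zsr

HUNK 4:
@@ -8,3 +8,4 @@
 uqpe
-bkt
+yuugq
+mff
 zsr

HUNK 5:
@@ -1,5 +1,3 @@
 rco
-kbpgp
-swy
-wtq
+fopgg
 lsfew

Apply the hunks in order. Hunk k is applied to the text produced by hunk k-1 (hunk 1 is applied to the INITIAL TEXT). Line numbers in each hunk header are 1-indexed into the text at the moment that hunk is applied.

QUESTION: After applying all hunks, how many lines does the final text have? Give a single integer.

Answer: 10

Derivation:
Hunk 1: at line 7 remove [yze] add [miicv] -> 12 lines: rco kbpgp swy wtq lsfew qsx kdfd miicv kzw vvmfx zsr vju
Hunk 2: at line 6 remove [kdfd,miicv,kzw] add [jmrvw] -> 10 lines: rco kbpgp swy wtq lsfew qsx jmrvw vvmfx zsr vju
Hunk 3: at line 7 remove [vvmfx] add [uqpe,bkt] -> 11 lines: rco kbpgp swy wtq lsfew qsx jmrvw uqpe bkt zsr vju
Hunk 4: at line 8 remove [bkt] add [yuugq,mff] -> 12 lines: rco kbpgp swy wtq lsfew qsx jmrvw uqpe yuugq mff zsr vju
Hunk 5: at line 1 remove [kbpgp,swy,wtq] add [fopgg] -> 10 lines: rco fopgg lsfew qsx jmrvw uqpe yuugq mff zsr vju
Final line count: 10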